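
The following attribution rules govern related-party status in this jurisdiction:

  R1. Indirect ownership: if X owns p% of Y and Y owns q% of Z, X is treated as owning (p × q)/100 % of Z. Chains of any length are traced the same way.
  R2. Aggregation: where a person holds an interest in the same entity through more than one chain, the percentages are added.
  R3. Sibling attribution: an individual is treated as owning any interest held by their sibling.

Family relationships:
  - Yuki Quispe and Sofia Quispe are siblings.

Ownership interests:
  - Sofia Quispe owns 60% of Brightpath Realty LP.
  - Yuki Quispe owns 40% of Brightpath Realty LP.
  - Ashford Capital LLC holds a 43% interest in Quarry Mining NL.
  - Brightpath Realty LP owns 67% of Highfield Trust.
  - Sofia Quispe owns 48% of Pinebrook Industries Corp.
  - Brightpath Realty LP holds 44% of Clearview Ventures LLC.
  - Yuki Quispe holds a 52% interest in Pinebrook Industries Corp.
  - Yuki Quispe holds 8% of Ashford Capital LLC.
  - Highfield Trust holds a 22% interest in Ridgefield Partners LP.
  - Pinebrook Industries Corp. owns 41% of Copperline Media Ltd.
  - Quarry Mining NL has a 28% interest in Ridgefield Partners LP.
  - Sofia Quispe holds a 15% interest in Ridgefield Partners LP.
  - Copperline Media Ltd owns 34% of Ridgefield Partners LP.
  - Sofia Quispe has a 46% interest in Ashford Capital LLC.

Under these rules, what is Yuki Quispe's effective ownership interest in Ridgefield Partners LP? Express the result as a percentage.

50.1816%

By sibling attribution (R3), Yuki Quispe is treated as also owning Sofia Quispe's interest in Brightpath Realty LP, giving 40% + 60% = 100%.
By sibling attribution (R3), Yuki Quispe is treated as also owning Sofia Quispe's interest in Pinebrook Industries Corp, giving 52% + 48% = 100%.
By sibling attribution (R3), Yuki Quispe is treated as also owning Sofia Quispe's interest in Ashford Capital LLC, giving 8% + 46% = 54%.
By sibling attribution (R3), Yuki Quispe is treated as owning Sofia Quispe's 15% interest in Ridgefield Partners LP.
Chain via Brightpath Realty LP → Highfield Trust (R1): 100% × 67% × 22% = 14.74% of Ridgefield Partners LP.
Chain via Pinebrook Industries Corp. → Copperline Media Ltd (R1): 100% × 41% × 34% = 13.94% of Ridgefield Partners LP.
Chain via Ashford Capital LLC → Quarry Mining NL (R1): 54% × 43% × 28% = 6.5016% of Ridgefield Partners LP.
Direct interest in Ridgefield Partners LP: 15%.
Aggregating (R2): 14.74% + 13.94% + 6.5016% + 15% = 50.1816%.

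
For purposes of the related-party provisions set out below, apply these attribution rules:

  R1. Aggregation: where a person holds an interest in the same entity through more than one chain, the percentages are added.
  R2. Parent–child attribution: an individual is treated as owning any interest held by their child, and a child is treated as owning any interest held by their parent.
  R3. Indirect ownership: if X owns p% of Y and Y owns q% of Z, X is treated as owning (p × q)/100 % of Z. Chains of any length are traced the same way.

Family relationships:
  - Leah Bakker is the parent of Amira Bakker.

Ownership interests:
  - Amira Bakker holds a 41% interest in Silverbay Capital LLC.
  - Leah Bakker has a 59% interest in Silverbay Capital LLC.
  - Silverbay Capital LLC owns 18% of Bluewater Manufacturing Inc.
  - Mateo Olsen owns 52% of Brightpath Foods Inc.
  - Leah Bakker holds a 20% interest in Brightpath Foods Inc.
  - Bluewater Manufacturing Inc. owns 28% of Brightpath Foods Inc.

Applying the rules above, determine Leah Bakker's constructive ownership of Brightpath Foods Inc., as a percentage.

25.04%

By parent–child attribution (R2), Leah Bakker is treated as also owning Amira Bakker's interest in Silverbay Capital LLC, giving 59% + 41% = 100%.
Chain via Silverbay Capital LLC → Bluewater Manufacturing Inc. (R3): 100% × 18% × 28% = 5.04% of Brightpath Foods Inc.
Direct interest in Brightpath Foods Inc: 20%.
Aggregating (R1): 5.04% + 20% = 25.04%.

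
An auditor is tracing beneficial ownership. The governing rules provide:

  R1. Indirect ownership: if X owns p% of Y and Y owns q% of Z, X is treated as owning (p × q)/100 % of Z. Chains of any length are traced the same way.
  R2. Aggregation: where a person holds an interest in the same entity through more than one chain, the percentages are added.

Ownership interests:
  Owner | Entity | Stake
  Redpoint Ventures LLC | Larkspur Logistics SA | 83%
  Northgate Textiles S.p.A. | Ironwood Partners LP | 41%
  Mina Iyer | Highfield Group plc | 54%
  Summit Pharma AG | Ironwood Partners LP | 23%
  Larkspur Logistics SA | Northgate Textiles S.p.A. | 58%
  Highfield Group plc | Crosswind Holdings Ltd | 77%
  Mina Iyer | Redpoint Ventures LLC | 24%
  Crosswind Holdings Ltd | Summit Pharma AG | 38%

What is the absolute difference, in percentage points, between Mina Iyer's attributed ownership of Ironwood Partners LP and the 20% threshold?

11.628932

Chain via Highfield Group plc → Crosswind Holdings Ltd → Summit Pharma AG (R1): 54% × 77% × 38% × 23% = 3.634092% of Ironwood Partners LP.
Chain via Redpoint Ventures LLC → Larkspur Logistics SA → Northgate Textiles S.p.A. (R1): 24% × 83% × 58% × 41% = 4.736976% of Ironwood Partners LP.
Aggregating (R2): 3.634092% + 4.736976% = 8.371068%.
8.371068% falls short of the 20% threshold by 11.628932 percentage points.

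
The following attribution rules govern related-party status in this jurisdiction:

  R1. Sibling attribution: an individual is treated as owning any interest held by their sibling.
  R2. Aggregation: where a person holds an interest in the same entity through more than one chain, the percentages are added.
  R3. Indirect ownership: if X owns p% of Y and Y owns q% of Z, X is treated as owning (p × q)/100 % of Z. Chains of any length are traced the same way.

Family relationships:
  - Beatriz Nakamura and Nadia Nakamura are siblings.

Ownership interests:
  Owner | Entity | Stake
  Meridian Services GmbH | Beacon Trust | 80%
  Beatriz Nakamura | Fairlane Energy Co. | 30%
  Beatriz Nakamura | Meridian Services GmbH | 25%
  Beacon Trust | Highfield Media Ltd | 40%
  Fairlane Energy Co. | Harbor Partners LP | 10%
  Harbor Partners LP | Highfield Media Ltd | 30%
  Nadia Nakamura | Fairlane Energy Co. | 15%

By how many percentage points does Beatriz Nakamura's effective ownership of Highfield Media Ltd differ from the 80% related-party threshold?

70.65

By sibling attribution (R1), Beatriz Nakamura is treated as also owning Nadia Nakamura's interest in Fairlane Energy Co, giving 30% + 15% = 45%.
Chain via Meridian Services GmbH → Beacon Trust (R3): 25% × 80% × 40% = 8% of Highfield Media Ltd.
Chain via Fairlane Energy Co. → Harbor Partners LP (R3): 45% × 10% × 30% = 1.35% of Highfield Media Ltd.
Aggregating (R2): 8% + 1.35% = 9.35%.
9.35% falls short of the 80% threshold by 70.65 percentage points.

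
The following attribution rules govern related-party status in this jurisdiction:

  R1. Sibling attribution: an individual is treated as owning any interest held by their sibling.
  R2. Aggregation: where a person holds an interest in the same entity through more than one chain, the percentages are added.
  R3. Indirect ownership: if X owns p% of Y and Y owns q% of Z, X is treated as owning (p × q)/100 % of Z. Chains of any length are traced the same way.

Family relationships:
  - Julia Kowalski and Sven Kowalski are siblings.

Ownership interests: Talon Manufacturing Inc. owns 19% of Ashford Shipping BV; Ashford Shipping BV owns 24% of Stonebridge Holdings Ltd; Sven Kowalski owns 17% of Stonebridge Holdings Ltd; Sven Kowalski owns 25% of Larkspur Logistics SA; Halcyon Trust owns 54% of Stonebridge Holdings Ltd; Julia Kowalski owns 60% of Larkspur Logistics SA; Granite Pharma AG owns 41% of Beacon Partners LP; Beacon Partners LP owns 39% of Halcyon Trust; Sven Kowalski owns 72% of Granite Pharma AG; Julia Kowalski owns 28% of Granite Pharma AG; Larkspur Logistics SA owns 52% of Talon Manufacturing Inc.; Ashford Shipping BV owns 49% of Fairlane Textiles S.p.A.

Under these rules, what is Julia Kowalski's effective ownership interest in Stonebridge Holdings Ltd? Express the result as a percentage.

By sibling attribution (R1), Julia Kowalski is treated as also owning Sven Kowalski's interest in Granite Pharma AG, giving 28% + 72% = 100%.
By sibling attribution (R1), Julia Kowalski is treated as also owning Sven Kowalski's interest in Larkspur Logistics SA, giving 60% + 25% = 85%.
By sibling attribution (R1), Julia Kowalski is treated as owning Sven Kowalski's 17% interest in Stonebridge Holdings Ltd.
Chain via Granite Pharma AG → Beacon Partners LP → Halcyon Trust (R3): 100% × 41% × 39% × 54% = 8.6346% of Stonebridge Holdings Ltd.
Chain via Larkspur Logistics SA → Talon Manufacturing Inc. → Ashford Shipping BV (R3): 85% × 52% × 19% × 24% = 2.01552% of Stonebridge Holdings Ltd.
Direct interest in Stonebridge Holdings Ltd: 17%.
Aggregating (R2): 8.6346% + 2.01552% + 17% = 27.65012%.

27.65012%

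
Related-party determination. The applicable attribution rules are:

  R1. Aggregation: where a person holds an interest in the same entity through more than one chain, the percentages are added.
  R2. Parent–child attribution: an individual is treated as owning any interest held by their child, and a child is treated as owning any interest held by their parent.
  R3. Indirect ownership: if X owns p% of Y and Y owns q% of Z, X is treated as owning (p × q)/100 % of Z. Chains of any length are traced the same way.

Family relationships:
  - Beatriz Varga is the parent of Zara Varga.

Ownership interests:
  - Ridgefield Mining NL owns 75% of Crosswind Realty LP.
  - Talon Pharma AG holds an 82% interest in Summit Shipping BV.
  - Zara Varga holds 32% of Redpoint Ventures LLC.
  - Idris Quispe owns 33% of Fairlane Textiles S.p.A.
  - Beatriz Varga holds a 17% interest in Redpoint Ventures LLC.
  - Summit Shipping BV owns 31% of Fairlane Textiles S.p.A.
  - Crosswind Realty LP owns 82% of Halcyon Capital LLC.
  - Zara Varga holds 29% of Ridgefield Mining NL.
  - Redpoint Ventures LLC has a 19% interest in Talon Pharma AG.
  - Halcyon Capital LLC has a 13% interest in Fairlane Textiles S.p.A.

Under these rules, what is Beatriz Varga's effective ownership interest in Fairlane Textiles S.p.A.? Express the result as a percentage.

By parent–child attribution (R2), Beatriz Varga is treated as also owning Zara Varga's interest in Redpoint Ventures LLC, giving 17% + 32% = 49%.
By parent–child attribution (R2), Beatriz Varga is treated as owning Zara Varga's 29% interest in Ridgefield Mining NL.
Chain via Redpoint Ventures LLC → Talon Pharma AG → Summit Shipping BV (R3): 49% × 19% × 82% × 31% = 2.366602% of Fairlane Textiles S.p.A.
Chain via Ridgefield Mining NL → Crosswind Realty LP → Halcyon Capital LLC (R3): 29% × 75% × 82% × 13% = 2.31855% of Fairlane Textiles S.p.A.
Aggregating (R1): 2.366602% + 2.31855% = 4.685152%.

4.685152%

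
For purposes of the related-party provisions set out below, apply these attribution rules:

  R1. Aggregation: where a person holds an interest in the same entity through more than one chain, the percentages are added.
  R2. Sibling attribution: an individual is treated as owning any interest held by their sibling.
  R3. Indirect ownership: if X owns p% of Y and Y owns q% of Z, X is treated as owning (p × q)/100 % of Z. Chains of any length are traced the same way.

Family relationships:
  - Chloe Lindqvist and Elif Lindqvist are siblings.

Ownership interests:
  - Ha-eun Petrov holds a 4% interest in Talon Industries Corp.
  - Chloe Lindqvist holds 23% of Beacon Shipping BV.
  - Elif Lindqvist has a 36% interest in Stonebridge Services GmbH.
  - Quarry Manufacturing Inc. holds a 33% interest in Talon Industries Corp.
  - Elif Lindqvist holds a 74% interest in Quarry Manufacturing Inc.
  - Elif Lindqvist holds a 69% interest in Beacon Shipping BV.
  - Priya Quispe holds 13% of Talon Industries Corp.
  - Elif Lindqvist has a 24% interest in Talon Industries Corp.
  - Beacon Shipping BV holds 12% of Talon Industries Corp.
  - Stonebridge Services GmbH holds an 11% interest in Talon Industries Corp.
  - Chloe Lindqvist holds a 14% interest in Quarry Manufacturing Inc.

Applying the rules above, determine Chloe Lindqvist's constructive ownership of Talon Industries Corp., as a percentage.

By sibling attribution (R2), Chloe Lindqvist is treated as also owning Elif Lindqvist's interest in Quarry Manufacturing Inc, giving 14% + 74% = 88%.
By sibling attribution (R2), Chloe Lindqvist is treated as also owning Elif Lindqvist's interest in Beacon Shipping BV, giving 23% + 69% = 92%.
By sibling attribution (R2), Chloe Lindqvist is treated as owning Elif Lindqvist's 36% interest in Stonebridge Services GmbH.
By sibling attribution (R2), Chloe Lindqvist is treated as owning Elif Lindqvist's 24% interest in Talon Industries Corp.
Chain via Quarry Manufacturing Inc. (R3): 88% × 33% = 29.04% of Talon Industries Corp.
Chain via Beacon Shipping BV (R3): 92% × 12% = 11.04% of Talon Industries Corp.
Chain via Stonebridge Services GmbH (R3): 36% × 11% = 3.96% of Talon Industries Corp.
Direct interest in Talon Industries Corp: 24%.
Aggregating (R1): 29.04% + 11.04% + 3.96% + 24% = 68.04%.

68.04%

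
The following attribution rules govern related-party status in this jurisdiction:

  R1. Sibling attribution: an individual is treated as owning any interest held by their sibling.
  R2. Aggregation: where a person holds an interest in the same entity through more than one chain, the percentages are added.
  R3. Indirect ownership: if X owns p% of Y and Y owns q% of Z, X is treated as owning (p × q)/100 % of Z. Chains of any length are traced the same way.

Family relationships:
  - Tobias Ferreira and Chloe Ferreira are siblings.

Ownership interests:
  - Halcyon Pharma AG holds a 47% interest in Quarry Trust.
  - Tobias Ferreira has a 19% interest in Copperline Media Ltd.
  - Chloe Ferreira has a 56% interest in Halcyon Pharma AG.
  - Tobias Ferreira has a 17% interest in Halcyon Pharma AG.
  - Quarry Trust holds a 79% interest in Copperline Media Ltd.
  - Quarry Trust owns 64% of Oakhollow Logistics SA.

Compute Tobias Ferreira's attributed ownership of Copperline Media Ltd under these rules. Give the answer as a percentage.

46.1049%

By sibling attribution (R1), Tobias Ferreira is treated as also owning Chloe Ferreira's interest in Halcyon Pharma AG, giving 17% + 56% = 73%.
Chain via Halcyon Pharma AG → Quarry Trust (R3): 73% × 47% × 79% = 27.1049% of Copperline Media Ltd.
Direct interest in Copperline Media Ltd: 19%.
Aggregating (R2): 27.1049% + 19% = 46.1049%.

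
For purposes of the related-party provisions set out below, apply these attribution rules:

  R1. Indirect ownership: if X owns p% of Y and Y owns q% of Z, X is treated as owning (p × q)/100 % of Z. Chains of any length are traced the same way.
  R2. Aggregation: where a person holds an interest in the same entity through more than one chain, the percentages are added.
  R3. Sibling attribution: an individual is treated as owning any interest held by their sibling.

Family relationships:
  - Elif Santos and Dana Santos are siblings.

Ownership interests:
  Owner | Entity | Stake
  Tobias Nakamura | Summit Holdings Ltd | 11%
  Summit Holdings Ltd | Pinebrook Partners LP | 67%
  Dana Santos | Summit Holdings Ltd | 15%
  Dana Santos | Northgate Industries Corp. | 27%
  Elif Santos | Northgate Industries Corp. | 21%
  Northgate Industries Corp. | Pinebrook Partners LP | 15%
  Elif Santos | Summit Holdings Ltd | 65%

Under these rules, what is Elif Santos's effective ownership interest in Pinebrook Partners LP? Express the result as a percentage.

60.8%

By sibling attribution (R3), Elif Santos is treated as also owning Dana Santos's interest in Northgate Industries Corp, giving 21% + 27% = 48%.
By sibling attribution (R3), Elif Santos is treated as also owning Dana Santos's interest in Summit Holdings Ltd, giving 65% + 15% = 80%.
Chain via Northgate Industries Corp. (R1): 48% × 15% = 7.2% of Pinebrook Partners LP.
Chain via Summit Holdings Ltd (R1): 80% × 67% = 53.6% of Pinebrook Partners LP.
Aggregating (R2): 7.2% + 53.6% = 60.8%.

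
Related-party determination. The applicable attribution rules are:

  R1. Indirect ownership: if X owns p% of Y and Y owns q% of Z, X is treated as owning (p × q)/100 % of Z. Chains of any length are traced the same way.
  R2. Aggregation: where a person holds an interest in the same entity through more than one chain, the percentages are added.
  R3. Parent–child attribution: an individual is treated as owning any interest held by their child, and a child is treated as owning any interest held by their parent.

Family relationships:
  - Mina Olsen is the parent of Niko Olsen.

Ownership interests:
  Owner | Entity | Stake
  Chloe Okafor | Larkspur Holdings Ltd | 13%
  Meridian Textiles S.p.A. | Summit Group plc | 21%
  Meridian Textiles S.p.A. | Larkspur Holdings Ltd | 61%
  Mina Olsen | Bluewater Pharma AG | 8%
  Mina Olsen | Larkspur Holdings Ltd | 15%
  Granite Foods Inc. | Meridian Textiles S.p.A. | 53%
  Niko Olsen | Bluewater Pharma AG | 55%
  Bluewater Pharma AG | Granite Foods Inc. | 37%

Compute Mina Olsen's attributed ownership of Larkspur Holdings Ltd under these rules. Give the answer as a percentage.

22.536123%

By parent–child attribution (R3), Mina Olsen is treated as also owning Niko Olsen's interest in Bluewater Pharma AG, giving 8% + 55% = 63%.
Chain via Bluewater Pharma AG → Granite Foods Inc. → Meridian Textiles S.p.A. (R1): 63% × 37% × 53% × 61% = 7.536123% of Larkspur Holdings Ltd.
Direct interest in Larkspur Holdings Ltd: 15%.
Aggregating (R2): 7.536123% + 15% = 22.536123%.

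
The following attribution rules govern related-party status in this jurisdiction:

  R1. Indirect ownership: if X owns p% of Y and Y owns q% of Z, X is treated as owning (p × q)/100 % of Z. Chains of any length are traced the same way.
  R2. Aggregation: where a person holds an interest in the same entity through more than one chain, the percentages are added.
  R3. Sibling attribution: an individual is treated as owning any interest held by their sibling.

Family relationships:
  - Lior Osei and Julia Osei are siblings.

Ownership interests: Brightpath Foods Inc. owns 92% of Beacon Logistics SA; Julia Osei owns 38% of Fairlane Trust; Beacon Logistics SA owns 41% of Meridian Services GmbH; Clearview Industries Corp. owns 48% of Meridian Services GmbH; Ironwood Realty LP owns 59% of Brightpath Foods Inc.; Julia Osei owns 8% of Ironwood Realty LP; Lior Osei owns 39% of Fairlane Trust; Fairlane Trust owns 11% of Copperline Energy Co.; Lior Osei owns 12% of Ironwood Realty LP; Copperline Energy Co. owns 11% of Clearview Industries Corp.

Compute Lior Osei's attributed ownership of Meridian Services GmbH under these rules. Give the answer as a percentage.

4.898176%

By sibling attribution (R3), Lior Osei is treated as also owning Julia Osei's interest in Fairlane Trust, giving 39% + 38% = 77%.
By sibling attribution (R3), Lior Osei is treated as also owning Julia Osei's interest in Ironwood Realty LP, giving 12% + 8% = 20%.
Chain via Fairlane Trust → Copperline Energy Co. → Clearview Industries Corp. (R1): 77% × 11% × 11% × 48% = 0.447216% of Meridian Services GmbH.
Chain via Ironwood Realty LP → Brightpath Foods Inc. → Beacon Logistics SA (R1): 20% × 59% × 92% × 41% = 4.45096% of Meridian Services GmbH.
Aggregating (R2): 0.447216% + 4.45096% = 4.898176%.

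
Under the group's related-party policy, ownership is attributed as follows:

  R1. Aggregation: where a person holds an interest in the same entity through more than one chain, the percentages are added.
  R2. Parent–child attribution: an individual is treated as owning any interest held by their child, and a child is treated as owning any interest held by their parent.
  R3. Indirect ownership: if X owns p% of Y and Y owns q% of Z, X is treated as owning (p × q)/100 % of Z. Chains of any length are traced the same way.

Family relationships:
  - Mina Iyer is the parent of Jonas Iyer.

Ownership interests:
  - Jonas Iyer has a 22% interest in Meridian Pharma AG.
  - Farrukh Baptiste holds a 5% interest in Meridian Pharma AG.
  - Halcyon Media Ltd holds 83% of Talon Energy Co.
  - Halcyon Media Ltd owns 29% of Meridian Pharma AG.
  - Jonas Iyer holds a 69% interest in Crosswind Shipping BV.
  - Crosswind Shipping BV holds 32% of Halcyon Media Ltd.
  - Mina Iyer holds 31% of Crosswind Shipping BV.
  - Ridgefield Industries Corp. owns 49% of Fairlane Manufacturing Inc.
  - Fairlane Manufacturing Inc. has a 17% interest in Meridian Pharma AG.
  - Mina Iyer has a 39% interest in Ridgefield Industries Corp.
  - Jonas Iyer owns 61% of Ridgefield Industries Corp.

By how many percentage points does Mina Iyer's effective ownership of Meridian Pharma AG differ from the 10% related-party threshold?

29.61

By parent–child attribution (R2), Mina Iyer is treated as also owning Jonas Iyer's interest in Ridgefield Industries Corp, giving 39% + 61% = 100%.
By parent–child attribution (R2), Mina Iyer is treated as also owning Jonas Iyer's interest in Crosswind Shipping BV, giving 31% + 69% = 100%.
By parent–child attribution (R2), Mina Iyer is treated as owning Jonas Iyer's 22% interest in Meridian Pharma AG.
Chain via Ridgefield Industries Corp. → Fairlane Manufacturing Inc. (R3): 100% × 49% × 17% = 8.33% of Meridian Pharma AG.
Chain via Crosswind Shipping BV → Halcyon Media Ltd (R3): 100% × 32% × 29% = 9.28% of Meridian Pharma AG.
Direct interest in Meridian Pharma AG: 22%.
Aggregating (R1): 8.33% + 9.28% + 22% = 39.61%.
39.61% exceeds the 10% threshold by 29.61 percentage points.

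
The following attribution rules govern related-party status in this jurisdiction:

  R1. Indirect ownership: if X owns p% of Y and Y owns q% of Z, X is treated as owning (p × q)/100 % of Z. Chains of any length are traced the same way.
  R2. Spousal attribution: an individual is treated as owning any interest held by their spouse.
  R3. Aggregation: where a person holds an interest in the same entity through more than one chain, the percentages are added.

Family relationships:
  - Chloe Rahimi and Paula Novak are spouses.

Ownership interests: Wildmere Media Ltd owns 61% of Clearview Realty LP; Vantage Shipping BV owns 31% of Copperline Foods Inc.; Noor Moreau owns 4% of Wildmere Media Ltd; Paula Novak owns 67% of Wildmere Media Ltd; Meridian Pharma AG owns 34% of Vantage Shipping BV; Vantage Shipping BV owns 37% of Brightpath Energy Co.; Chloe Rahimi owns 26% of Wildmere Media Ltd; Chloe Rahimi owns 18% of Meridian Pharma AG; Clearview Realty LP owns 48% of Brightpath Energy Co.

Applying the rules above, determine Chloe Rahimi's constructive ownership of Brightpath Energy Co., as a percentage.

29.4948%

By spousal attribution (R2), Chloe Rahimi is treated as also owning Paula Novak's interest in Wildmere Media Ltd, giving 26% + 67% = 93%.
Chain via Wildmere Media Ltd → Clearview Realty LP (R1): 93% × 61% × 48% = 27.2304% of Brightpath Energy Co.
Chain via Meridian Pharma AG → Vantage Shipping BV (R1): 18% × 34% × 37% = 2.2644% of Brightpath Energy Co.
Aggregating (R3): 27.2304% + 2.2644% = 29.4948%.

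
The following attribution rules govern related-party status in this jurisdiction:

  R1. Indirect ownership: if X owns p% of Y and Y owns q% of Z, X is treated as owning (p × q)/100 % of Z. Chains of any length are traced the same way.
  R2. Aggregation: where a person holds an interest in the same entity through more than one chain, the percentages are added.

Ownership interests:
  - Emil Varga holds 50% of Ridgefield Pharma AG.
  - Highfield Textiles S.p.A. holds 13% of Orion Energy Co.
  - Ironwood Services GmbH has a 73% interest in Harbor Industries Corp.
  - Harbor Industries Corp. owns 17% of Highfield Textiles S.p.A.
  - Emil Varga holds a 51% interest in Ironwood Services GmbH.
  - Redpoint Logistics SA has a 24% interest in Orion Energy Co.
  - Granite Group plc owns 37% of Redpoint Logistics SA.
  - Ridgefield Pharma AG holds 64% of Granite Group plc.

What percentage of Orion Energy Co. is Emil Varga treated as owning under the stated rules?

3.664383%

Chain via Ridgefield Pharma AG → Granite Group plc → Redpoint Logistics SA (R1): 50% × 64% × 37% × 24% = 2.8416% of Orion Energy Co.
Chain via Ironwood Services GmbH → Harbor Industries Corp. → Highfield Textiles S.p.A. (R1): 51% × 73% × 17% × 13% = 0.822783% of Orion Energy Co.
Aggregating (R2): 2.8416% + 0.822783% = 3.664383%.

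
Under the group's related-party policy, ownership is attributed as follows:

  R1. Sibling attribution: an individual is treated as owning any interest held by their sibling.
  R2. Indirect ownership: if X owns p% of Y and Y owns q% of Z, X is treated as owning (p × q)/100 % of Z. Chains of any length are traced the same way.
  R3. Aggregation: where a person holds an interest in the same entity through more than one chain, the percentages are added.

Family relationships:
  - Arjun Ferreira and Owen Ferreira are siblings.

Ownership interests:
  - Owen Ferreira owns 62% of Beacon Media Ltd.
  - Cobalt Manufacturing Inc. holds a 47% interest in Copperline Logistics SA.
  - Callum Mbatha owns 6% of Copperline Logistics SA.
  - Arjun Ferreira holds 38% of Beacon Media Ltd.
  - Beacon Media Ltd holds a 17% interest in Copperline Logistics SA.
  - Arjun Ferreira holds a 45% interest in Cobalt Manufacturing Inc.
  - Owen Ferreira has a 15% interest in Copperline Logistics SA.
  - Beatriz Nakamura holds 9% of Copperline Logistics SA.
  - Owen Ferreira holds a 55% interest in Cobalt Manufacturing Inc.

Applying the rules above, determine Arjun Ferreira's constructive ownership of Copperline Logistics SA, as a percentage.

79%

By sibling attribution (R1), Arjun Ferreira is treated as also owning Owen Ferreira's interest in Beacon Media Ltd, giving 38% + 62% = 100%.
By sibling attribution (R1), Arjun Ferreira is treated as also owning Owen Ferreira's interest in Cobalt Manufacturing Inc, giving 45% + 55% = 100%.
By sibling attribution (R1), Arjun Ferreira is treated as owning Owen Ferreira's 15% interest in Copperline Logistics SA.
Chain via Beacon Media Ltd (R2): 100% × 17% = 17% of Copperline Logistics SA.
Chain via Cobalt Manufacturing Inc. (R2): 100% × 47% = 47% of Copperline Logistics SA.
Direct interest in Copperline Logistics SA: 15%.
Aggregating (R3): 17% + 47% + 15% = 79%.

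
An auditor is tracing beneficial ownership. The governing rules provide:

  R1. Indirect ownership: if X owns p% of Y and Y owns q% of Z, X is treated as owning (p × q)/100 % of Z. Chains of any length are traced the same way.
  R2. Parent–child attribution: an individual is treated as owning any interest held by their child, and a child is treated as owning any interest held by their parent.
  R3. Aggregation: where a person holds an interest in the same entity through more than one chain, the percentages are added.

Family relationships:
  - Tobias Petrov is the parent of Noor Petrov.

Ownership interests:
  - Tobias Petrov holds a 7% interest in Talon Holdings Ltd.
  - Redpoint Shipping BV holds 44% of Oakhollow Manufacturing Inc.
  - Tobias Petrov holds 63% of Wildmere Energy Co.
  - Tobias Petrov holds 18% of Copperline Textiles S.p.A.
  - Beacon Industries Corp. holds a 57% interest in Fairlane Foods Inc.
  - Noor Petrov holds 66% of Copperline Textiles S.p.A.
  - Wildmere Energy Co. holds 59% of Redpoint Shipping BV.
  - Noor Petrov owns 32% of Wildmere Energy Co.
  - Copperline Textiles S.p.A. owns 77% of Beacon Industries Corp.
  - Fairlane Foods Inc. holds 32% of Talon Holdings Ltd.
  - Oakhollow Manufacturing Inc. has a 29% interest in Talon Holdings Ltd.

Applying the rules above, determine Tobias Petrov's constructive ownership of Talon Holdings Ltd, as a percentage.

25.949612%

By parent–child attribution (R2), Tobias Petrov is treated as also owning Noor Petrov's interest in Wildmere Energy Co, giving 63% + 32% = 95%.
By parent–child attribution (R2), Tobias Petrov is treated as also owning Noor Petrov's interest in Copperline Textiles S.p.A, giving 18% + 66% = 84%.
Chain via Wildmere Energy Co. → Redpoint Shipping BV → Oakhollow Manufacturing Inc. (R1): 95% × 59% × 44% × 29% = 7.15198% of Talon Holdings Ltd.
Chain via Copperline Textiles S.p.A. → Beacon Industries Corp. → Fairlane Foods Inc. (R1): 84% × 77% × 57% × 32% = 11.797632% of Talon Holdings Ltd.
Direct interest in Talon Holdings Ltd: 7%.
Aggregating (R3): 7.15198% + 11.797632% + 7% = 25.949612%.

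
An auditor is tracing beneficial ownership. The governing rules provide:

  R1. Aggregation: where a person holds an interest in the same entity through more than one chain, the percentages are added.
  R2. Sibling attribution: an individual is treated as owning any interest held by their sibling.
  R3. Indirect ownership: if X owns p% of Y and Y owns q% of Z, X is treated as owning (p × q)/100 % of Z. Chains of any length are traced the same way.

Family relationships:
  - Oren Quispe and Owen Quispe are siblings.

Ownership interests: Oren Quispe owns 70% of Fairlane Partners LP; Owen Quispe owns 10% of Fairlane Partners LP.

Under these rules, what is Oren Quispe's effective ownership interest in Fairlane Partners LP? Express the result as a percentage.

80%

By sibling attribution (R2), Oren Quispe is treated as also owning Owen Quispe's interest in Fairlane Partners LP, giving 70% + 10% = 80%.
Direct interest in Fairlane Partners LP: 80%.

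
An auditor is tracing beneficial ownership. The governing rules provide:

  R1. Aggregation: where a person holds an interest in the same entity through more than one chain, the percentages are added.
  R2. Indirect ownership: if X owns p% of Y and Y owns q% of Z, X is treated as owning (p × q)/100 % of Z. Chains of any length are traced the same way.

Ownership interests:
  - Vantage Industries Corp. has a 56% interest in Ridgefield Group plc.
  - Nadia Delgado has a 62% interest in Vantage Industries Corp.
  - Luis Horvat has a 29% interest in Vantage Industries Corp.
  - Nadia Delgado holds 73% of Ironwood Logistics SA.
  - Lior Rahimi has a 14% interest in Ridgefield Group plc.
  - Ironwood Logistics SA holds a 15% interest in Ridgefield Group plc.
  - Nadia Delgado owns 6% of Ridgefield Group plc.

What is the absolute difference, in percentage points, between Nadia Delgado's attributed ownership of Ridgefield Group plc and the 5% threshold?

46.67

Chain via Vantage Industries Corp. (R2): 62% × 56% = 34.72% of Ridgefield Group plc.
Chain via Ironwood Logistics SA (R2): 73% × 15% = 10.95% of Ridgefield Group plc.
Direct interest in Ridgefield Group plc: 6%.
Aggregating (R1): 34.72% + 10.95% + 6% = 51.67%.
51.67% exceeds the 5% threshold by 46.67 percentage points.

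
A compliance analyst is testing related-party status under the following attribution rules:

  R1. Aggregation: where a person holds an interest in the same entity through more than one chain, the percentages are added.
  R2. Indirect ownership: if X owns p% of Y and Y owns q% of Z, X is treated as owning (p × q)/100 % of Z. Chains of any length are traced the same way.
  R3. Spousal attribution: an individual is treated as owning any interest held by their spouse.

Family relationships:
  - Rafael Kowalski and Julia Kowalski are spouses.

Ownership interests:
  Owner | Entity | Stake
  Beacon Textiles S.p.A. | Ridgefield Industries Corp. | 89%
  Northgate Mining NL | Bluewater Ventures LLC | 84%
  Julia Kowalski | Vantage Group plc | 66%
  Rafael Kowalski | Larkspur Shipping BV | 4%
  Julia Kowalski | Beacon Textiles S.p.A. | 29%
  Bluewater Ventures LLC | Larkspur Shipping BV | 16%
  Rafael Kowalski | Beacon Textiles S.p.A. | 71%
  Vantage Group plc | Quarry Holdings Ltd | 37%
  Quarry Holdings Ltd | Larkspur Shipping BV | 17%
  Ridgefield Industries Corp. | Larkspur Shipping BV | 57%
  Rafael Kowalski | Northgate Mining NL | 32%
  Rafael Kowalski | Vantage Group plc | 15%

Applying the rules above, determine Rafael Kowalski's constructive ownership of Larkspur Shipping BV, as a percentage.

64.1257%

By spousal attribution (R3), Rafael Kowalski is treated as also owning Julia Kowalski's interest in Vantage Group plc, giving 15% + 66% = 81%.
By spousal attribution (R3), Rafael Kowalski is treated as also owning Julia Kowalski's interest in Beacon Textiles S.p.A, giving 71% + 29% = 100%.
Chain via Northgate Mining NL → Bluewater Ventures LLC (R2): 32% × 84% × 16% = 4.3008% of Larkspur Shipping BV.
Chain via Vantage Group plc → Quarry Holdings Ltd (R2): 81% × 37% × 17% = 5.0949% of Larkspur Shipping BV.
Chain via Beacon Textiles S.p.A. → Ridgefield Industries Corp. (R2): 100% × 89% × 57% = 50.73% of Larkspur Shipping BV.
Direct interest in Larkspur Shipping BV: 4%.
Aggregating (R1): 4.3008% + 5.0949% + 50.73% + 4% = 64.1257%.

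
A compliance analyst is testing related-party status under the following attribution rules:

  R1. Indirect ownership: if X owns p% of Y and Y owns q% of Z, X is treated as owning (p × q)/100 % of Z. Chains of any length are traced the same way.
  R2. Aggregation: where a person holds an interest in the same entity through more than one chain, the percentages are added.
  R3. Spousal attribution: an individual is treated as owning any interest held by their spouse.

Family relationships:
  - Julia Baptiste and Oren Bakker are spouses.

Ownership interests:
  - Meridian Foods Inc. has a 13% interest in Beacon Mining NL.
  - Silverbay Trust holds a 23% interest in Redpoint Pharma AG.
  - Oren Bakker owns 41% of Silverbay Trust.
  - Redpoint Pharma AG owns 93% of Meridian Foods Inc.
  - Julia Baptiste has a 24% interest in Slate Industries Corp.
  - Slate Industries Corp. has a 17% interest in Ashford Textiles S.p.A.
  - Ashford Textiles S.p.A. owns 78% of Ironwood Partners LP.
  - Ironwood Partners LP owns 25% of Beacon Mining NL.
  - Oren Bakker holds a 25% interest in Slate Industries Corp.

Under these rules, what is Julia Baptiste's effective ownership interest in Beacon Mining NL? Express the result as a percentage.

By spousal attribution (R3), Julia Baptiste is treated as also owning Oren Bakker's interest in Slate Industries Corp, giving 24% + 25% = 49%.
By spousal attribution (R3), Julia Baptiste is treated as owning Oren Bakker's 41% interest in Silverbay Trust.
Chain via Slate Industries Corp. → Ashford Textiles S.p.A. → Ironwood Partners LP (R1): 49% × 17% × 78% × 25% = 1.62435% of Beacon Mining NL.
Chain via Silverbay Trust → Redpoint Pharma AG → Meridian Foods Inc. (R1): 41% × 23% × 93% × 13% = 1.140087% of Beacon Mining NL.
Aggregating (R2): 1.62435% + 1.140087% = 2.764437%.

2.764437%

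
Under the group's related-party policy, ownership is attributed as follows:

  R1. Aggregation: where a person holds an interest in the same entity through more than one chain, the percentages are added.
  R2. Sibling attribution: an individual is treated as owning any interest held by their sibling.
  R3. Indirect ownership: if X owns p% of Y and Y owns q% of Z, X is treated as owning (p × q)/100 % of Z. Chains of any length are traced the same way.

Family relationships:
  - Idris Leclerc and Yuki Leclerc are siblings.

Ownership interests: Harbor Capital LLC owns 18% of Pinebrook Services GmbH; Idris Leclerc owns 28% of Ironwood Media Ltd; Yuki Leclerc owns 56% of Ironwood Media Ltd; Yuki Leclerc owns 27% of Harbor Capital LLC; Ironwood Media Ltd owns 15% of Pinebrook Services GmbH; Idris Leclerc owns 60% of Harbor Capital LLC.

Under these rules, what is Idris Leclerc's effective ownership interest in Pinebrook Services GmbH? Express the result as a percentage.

28.26%

By sibling attribution (R2), Idris Leclerc is treated as also owning Yuki Leclerc's interest in Ironwood Media Ltd, giving 28% + 56% = 84%.
By sibling attribution (R2), Idris Leclerc is treated as also owning Yuki Leclerc's interest in Harbor Capital LLC, giving 60% + 27% = 87%.
Chain via Ironwood Media Ltd (R3): 84% × 15% = 12.6% of Pinebrook Services GmbH.
Chain via Harbor Capital LLC (R3): 87% × 18% = 15.66% of Pinebrook Services GmbH.
Aggregating (R1): 12.6% + 15.66% = 28.26%.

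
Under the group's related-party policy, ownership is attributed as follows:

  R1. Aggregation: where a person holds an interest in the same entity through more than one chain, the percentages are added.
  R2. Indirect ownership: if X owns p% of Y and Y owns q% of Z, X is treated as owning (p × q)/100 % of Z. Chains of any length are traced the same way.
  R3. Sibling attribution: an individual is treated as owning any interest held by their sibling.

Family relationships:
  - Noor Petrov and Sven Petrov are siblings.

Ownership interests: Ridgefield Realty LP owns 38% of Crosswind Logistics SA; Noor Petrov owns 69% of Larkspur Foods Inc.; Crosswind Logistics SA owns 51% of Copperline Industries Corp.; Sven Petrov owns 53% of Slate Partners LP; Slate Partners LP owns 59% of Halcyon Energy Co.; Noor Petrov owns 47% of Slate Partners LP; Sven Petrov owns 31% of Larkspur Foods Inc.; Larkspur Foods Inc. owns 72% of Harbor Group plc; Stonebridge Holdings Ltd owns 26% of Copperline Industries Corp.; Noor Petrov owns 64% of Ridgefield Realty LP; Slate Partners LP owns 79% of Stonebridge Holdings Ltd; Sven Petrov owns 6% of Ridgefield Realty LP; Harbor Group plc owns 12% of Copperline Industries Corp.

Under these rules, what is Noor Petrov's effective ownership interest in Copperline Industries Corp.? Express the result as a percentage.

42.746%

By sibling attribution (R3), Noor Petrov is treated as also owning Sven Petrov's interest in Ridgefield Realty LP, giving 64% + 6% = 70%.
By sibling attribution (R3), Noor Petrov is treated as also owning Sven Petrov's interest in Larkspur Foods Inc, giving 69% + 31% = 100%.
By sibling attribution (R3), Noor Petrov is treated as also owning Sven Petrov's interest in Slate Partners LP, giving 47% + 53% = 100%.
Chain via Ridgefield Realty LP → Crosswind Logistics SA (R2): 70% × 38% × 51% = 13.566% of Copperline Industries Corp.
Chain via Larkspur Foods Inc. → Harbor Group plc (R2): 100% × 72% × 12% = 8.64% of Copperline Industries Corp.
Chain via Slate Partners LP → Stonebridge Holdings Ltd (R2): 100% × 79% × 26% = 20.54% of Copperline Industries Corp.
Aggregating (R1): 13.566% + 8.64% + 20.54% = 42.746%.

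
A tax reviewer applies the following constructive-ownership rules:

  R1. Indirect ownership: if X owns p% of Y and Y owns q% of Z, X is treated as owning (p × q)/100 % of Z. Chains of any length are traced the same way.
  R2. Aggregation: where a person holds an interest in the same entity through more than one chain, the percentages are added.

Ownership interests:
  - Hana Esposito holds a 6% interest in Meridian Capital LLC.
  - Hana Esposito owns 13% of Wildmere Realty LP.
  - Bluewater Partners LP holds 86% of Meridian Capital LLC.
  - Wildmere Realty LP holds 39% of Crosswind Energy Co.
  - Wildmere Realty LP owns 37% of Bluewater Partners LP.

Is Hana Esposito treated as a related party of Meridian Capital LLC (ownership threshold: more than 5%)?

Chain via Wildmere Realty LP → Bluewater Partners LP (R1): 13% × 37% × 86% = 4.1366% of Meridian Capital LLC.
Direct interest in Meridian Capital LLC: 6%.
Aggregating (R2): 4.1366% + 6% = 10.1366%.
10.1366% exceeds the 5% threshold, so Hana is a related party to Meridian Capital LLC.

Yes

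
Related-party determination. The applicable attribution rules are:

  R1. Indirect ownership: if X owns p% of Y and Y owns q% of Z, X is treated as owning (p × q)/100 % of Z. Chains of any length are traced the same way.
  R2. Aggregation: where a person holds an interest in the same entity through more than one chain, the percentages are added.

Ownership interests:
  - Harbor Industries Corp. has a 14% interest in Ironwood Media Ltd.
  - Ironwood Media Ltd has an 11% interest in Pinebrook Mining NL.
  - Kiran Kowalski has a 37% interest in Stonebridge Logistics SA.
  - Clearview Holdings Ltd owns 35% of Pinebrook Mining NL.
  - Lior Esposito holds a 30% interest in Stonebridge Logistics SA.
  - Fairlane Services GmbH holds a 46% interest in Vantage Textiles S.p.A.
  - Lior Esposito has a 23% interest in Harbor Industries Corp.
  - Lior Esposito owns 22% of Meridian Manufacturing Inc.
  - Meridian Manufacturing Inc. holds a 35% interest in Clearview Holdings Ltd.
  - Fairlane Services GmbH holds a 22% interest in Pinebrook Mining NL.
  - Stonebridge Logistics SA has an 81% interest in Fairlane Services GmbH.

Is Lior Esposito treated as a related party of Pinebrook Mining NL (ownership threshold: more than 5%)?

Yes

Chain via Harbor Industries Corp. → Ironwood Media Ltd (R1): 23% × 14% × 11% = 0.3542% of Pinebrook Mining NL.
Chain via Meridian Manufacturing Inc. → Clearview Holdings Ltd (R1): 22% × 35% × 35% = 2.695% of Pinebrook Mining NL.
Chain via Stonebridge Logistics SA → Fairlane Services GmbH (R1): 30% × 81% × 22% = 5.346% of Pinebrook Mining NL.
Aggregating (R2): 0.3542% + 2.695% + 5.346% = 8.3952%.
8.3952% exceeds the 5% threshold, so Lior is a related party to Pinebrook Mining NL.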